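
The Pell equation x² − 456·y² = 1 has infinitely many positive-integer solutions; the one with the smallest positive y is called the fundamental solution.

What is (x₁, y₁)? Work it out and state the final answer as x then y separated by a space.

1025 48

d=456: √d = [21; 2,1,4,1,2,42] (ℓ=6, even), read p_5/q_5
i=0: a=21 ⇒ p=21, q=1
i=1: a=2 ⇒ p=43, q=2
i=2: a=1 ⇒ p=64, q=3
i=3: a=4 ⇒ p=299, q=14
i=4: a=1 ⇒ p=363, q=17
i=5: a=2 ⇒ p=1025, q=48
(x₁, y₁) = (1025, 48);  1025² − 456·48² = 1 ✓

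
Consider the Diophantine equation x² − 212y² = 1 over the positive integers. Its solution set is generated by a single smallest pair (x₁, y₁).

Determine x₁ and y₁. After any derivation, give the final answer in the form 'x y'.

√212 = [14; 1,1,3,1,1,…,1,1,28, …], period ℓ=14 (even) → k=13
step 0: (14, 1)  from 14·(1,0) + (0,1)
…
step 3: (102, 7)  from 3·(29,2) + (15,1)
…
step 5: (233, 16)  from 1·(131,9) + (102,7)
step 6: (364, 25)  from 1·(233,16) + (131,9)
…
step 9: (5198, 357)  from 1·(2781,191) + (2417,166)
step 10: (7979, 548)  from 1·(5198,357) + (2781,191)
…
step 12: (37114, 2549)  from 1·(29135,2001) + (7979,548)
step 13: (66249, 4550)  from 1·(37114,2549) + (29135,2001)
fundamental: x₁=66249, y₁=4550  (since 4388930001 − 212·20702500 = 1)

66249 4550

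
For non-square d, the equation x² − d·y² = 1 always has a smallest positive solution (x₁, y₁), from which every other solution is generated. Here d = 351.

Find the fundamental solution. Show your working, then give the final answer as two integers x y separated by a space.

62425 3332

d=351: √d = [18; 1,2,1,3,2,2,2,3,1,2,1,36] (ℓ=12, even), read p_11/q_11
i=0: a=18 ⇒ p=18, q=1
…
i=2: a=2 ⇒ p=56, q=3
i=3: a=1 ⇒ p=75, q=4
…
i=5: a=2 ⇒ p=637, q=34
i=6: a=2 ⇒ p=1555, q=83
…
i=8: a=3 ⇒ p=12796, q=683
i=9: a=1 ⇒ p=16543, q=883
i=10: a=2 ⇒ p=45882, q=2449
i=11: a=1 ⇒ p=62425, q=3332
→ (62425, 3332).  Check: 62425²=3896880625, 351·3332²=3896880624, difference 1.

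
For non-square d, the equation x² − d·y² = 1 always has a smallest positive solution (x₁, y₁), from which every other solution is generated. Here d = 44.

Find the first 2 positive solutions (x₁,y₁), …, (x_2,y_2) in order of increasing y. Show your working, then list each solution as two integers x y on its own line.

199 30
79201 11940

d=44: √d = [6; 1,1,1,2,1,1,1,12] (ℓ=8, even), read p_7/q_7
a_0=6:  p_0=6·1+0=6,  q_0=6·0+1=1
…
a_2=1:  p_2=1·7+6=13,  q_2=1·1+1=2
…
a_4=2:  p_4=2·20+13=53,  q_4=2·3+2=8
…
a_6=1:  p_6=1·73+53=126,  q_6=1·11+8=19
a_7=1:  p_7=1·126+73=199,  q_7=1·19+11=30
→ (199, 30).  Check: 199²=39601, 44·30²=39600, difference 1.
(x_2, y_2) = (199·199 + 44·30·30, 199·30 + 30·199) = (79201, 11940)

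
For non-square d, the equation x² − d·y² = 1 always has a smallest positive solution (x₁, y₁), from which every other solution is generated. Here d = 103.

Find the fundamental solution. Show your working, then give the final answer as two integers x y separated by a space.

[10; 6,1,2,1,1,9,1,1,2,1,6,20] for √103; ℓ=12 ⇒ convergent index 11
step 0: (10, 1)  from 10·(1,0) + (0,1)
step 1: (61, 6)  from 6·(10,1) + (1,0)
…
step 4: (274, 27)  from 1·(203,20) + (71,7)
step 5: (477, 47)  from 1·(274,27) + (203,20)
step 6: (4567, 450)  from 9·(477,47) + (274,27)
step 7: (5044, 497)  from 1·(4567,450) + (477,47)
…
step 9: (24266, 2391)  from 2·(9611,947) + (5044,497)
step 10: (33877, 3338)  from 1·(24266,2391) + (9611,947)
step 11: (227528, 22419)  from 6·(33877,3338) + (24266,2391)
→ (227528, 22419).  Check: 227528²=51768990784, 103·22419²=51768990783, difference 1.

227528 22419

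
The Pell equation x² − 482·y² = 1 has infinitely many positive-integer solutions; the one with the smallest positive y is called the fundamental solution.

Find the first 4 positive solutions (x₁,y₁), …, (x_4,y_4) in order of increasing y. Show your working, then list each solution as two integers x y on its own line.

483 22
466577 21252
450712899 20529410
435388193857 19831388808

d=482: √d = [21; 1,20,1,42] (ℓ=4, even), read p_3/q_3
i=0: a=21 ⇒ p=21, q=1
…
i=2: a=20 ⇒ p=461, q=21
i=3: a=1 ⇒ p=483, q=22
fundamental: x₁=483, y₁=22  (since 233289 − 482·484 = 1)
n=2: (483,22)∘(483,22) = (483·483+482·22·22, 483·22+22·483) = (466577,21252)
n=3: (466577,21252)∘(483,22) = (483·466577+482·22·21252, 483·21252+22·466577) = (450712899,20529410)
n=4: (450712899,20529410)∘(483,22) = (483·450712899+482·22·20529410, 483·20529410+22·450712899) = (435388193857,19831388808)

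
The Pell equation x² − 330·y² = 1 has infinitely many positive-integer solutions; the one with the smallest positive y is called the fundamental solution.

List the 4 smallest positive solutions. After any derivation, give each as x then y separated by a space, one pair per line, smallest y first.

109 6
23761 1308
5179789 285138
1129170241 62158776

√330 → a₀=18, period (6,36); ℓ=2 even so k=1
k=0  a_k=18  p_k/q_k = 18/1
k=1  a_k=6  p_k/q_k = 109/6
fundamental: x₁=109, y₁=6  (since 11881 − 330·36 = 1)
(x_2, y_2) = (109·109 + 330·6·6, 109·6 + 6·109) = (23761, 1308)
(x_3, y_3) = (109·23761 + 330·6·1308, 109·1308 + 6·23761) = (5179789, 285138)
(x_4, y_4) = (109·5179789 + 330·6·285138, 109·285138 + 6·5179789) = (1129170241, 62158776)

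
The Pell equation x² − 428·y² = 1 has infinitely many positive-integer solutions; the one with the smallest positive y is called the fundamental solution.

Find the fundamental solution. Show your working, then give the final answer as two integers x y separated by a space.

1850887 89466

√428 = [20; 1,2,4,1,5,10,5,1,4,2,1,40, …], period ℓ=12 (even) → k=11
step 0: (20, 1)  from 20·(1,0) + (0,1)
step 1: (21, 1)  from 1·(20,1) + (1,0)
step 2: (62, 3)  from 2·(21,1) + (20,1)
step 3: (269, 13)  from 4·(62,3) + (21,1)
step 4: (331, 16)  from 1·(269,13) + (62,3)
…
step 6: (19571, 946)  from 10·(1924,93) + (331,16)
step 7: (99779, 4823)  from 5·(19571,946) + (1924,93)
…
step 10: (1273708, 61567)  from 2·(577179,27899) + (119350,5769)
step 11: (1850887, 89466)  from 1·(1273708,61567) + (577179,27899)
fundamental: x₁=1850887, y₁=89466  (since 3425782686769 − 428·8004165156 = 1)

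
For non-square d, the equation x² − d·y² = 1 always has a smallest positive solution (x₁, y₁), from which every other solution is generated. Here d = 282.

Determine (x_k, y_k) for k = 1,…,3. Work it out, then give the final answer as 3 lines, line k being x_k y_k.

d=282: √d = [16; 1,3,1,4,1,3,1,32] (ℓ=8, even), read p_7/q_7
step 0: (16, 1)  from 16·(1,0) + (0,1)
step 1: (17, 1)  from 1·(16,1) + (1,0)
step 2: (67, 4)  from 3·(17,1) + (16,1)
…
step 4: (403, 24)  from 4·(84,5) + (67,4)
step 5: (487, 29)  from 1·(403,24) + (84,5)
step 6: (1864, 111)  from 3·(487,29) + (403,24)
step 7: (2351, 140)  from 1·(1864,111) + (487,29)
fundamental: x₁=2351, y₁=140  (since 5527201 − 282·19600 = 1)
(2351+140√282)^2 = 11054401 + 658280√282
(2351+140√282)^3 = 51977791151 + 3095232420√282

2351 140
11054401 658280
51977791151 3095232420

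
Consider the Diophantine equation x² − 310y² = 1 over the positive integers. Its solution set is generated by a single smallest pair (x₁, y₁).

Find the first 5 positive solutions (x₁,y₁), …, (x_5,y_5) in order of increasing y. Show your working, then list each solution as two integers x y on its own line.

848719 48204
1440647881921 81823301352
2445410459391369679 138889981000287972
4150932639366927117300481 235757131569084991314384
7045950797499272621676902497999 400183113896225599505705060220

d=310: √d = [17; 1,1,1,1,5,…,1,1,34] (ℓ=16, even), read p_15/q_15
i=0: a=17 ⇒ p=17, q=1
i=1: a=1 ⇒ p=18, q=1
i=2: a=1 ⇒ p=35, q=2
i=3: a=1 ⇒ p=53, q=3
…
i=5: a=5 ⇒ p=493, q=28
i=6: a=3 ⇒ p=1567, q=89
…
i=8: a=2 ⇒ p=5687, q=323
i=9: a=1 ⇒ p=7747, q=440
…
i=11: a=5 ⇒ p=152387, q=8655
i=12: a=1 ⇒ p=181315, q=10298
i=13: a=1 ⇒ p=333702, q=18953
i=14: a=1 ⇒ p=515017, q=29251
i=15: a=1 ⇒ p=848719, q=48204
(x₁, y₁) = (848719, 48204);  848719² − 310·48204² = 1 ✓
n=2: (848719,48204)∘(848719,48204) = (848719·848719+310·48204·48204, 848719·48204+48204·848719) = (1440647881921,81823301352)
n=3: (1440647881921,81823301352)∘(848719,48204) = (848719·1440647881921+310·48204·81823301352, 848719·81823301352+48204·1440647881921) = (2445410459391369679,138889981000287972)
n=4: (2445410459391369679,138889981000287972)∘(848719,48204) = (848719·2445410459391369679+310·48204·138889981000287972, 848719·138889981000287972+48204·2445410459391369679) = (4150932639366927117300481,235757131569084991314384)
n=5: (4150932639366927117300481,235757131569084991314384)∘(848719,48204) = (848719·4150932639366927117300481+310·48204·235757131569084991314384, 848719·235757131569084991314384+48204·4150932639366927117300481) = (7045950797499272621676902497999,400183113896225599505705060220)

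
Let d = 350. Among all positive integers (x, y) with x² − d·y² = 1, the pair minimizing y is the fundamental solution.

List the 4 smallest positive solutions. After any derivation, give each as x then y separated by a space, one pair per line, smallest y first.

√350 = [18; 1,2,2,2,1,36, …], period ℓ=6 (even) → k=5
i=0: a=18 ⇒ p=18, q=1
…
i=2: a=2 ⇒ p=56, q=3
…
i=4: a=2 ⇒ p=318, q=17
i=5: a=1 ⇒ p=449, q=24
(x₁, y₁) = (449, 24);  449² − 350·24² = 1 ✓
n=2: (449,24)∘(449,24) = (449·449+350·24·24, 449·24+24·449) = (403201,21552)
n=3: (403201,21552)∘(449,24) = (449·403201+350·24·21552, 449·21552+24·403201) = (362074049,19353672)
n=4: (362074049,19353672)∘(449,24) = (449·362074049+350·24·19353672, 449·19353672+24·362074049) = (325142092801,17379575904)

449 24
403201 21552
362074049 19353672
325142092801 17379575904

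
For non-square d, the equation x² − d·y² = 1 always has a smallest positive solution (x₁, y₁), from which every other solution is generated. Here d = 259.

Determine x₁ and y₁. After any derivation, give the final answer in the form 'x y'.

d=259: √d = [16; 10,1,2,3,4,3,2,1,10,32] (ℓ=10, even), read p_9/q_9
step 0: (16, 1)  from 16·(1,0) + (0,1)
…
step 2: (177, 11)  from 1·(161,10) + (16,1)
step 3: (515, 32)  from 2·(177,11) + (161,10)
…
step 5: (7403, 460)  from 4·(1722,107) + (515,32)
step 6: (23931, 1487)  from 3·(7403,460) + (1722,107)
…
step 8: (79196, 4921)  from 1·(55265,3434) + (23931,1487)
step 9: (847225, 52644)  from 10·(79196,4921) + (55265,3434)
→ (847225, 52644).  Check: 847225²=717790200625, 259·52644²=717790200624, difference 1.

847225 52644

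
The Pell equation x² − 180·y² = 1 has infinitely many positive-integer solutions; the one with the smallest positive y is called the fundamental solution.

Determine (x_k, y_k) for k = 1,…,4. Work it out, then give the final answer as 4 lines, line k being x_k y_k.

√180 = [13; 2,2,2,26, …], period ℓ=4 (even) → k=3
a_0=13:  p_0=13·1+0=13,  q_0=13·0+1=1
…
a_2=2:  p_2=2·27+13=67,  q_2=2·2+1=5
a_3=2:  p_3=2·67+27=161,  q_3=2·5+2=12
fundamental: x₁=161, y₁=12  (since 25921 − 180·144 = 1)
(161+12√180)^2 = 51841 + 3864√180
(161+12√180)^3 = 16692641 + 1244196√180
(161+12√180)^4 = 5374978561 + 400627248√180

161 12
51841 3864
16692641 1244196
5374978561 400627248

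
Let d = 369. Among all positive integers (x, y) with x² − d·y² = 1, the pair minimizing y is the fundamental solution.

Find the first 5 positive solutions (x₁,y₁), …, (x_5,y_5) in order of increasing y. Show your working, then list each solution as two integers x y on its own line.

8396801 437120
141012534067201 7340819306240
2368108374136006451201 123278797782910239360
39769069528107045198367948801 2070295065004669620717268480
667865925565355162349028245713920001 34767711344252426473018978470025600

d=369: √d = [19; 4,1,3,2,7,4,7,2,3,1,4,38] (ℓ=12, even), read p_11/q_11
k=0  a_k=19  p_k/q_k = 19/1
k=1  a_k=4  p_k/q_k = 77/4
k=2  a_k=1  p_k/q_k = 96/5
…
k=6  a_k=4  p_k/q_k = 25414/1323
…
k=10  a_k=1  p_k/q_k = 1758061/91521
k=11  a_k=4  p_k/q_k = 8396801/437120
fundamental: x₁=8396801, y₁=437120  (since 70506267033601 − 369·191073894400 = 1)
(x_2, y_2) = (8396801·8396801 + 369·437120·437120, 8396801·437120 + 437120·8396801) = (141012534067201, 7340819306240)
(x_3, y_3) = (8396801·141012534067201 + 369·437120·7340819306240, 8396801·7340819306240 + 437120·141012534067201) = (2368108374136006451201, 123278797782910239360)
(x_4, y_4) = (8396801·2368108374136006451201 + 369·437120·123278797782910239360, 8396801·123278797782910239360 + 437120·2368108374136006451201) = (39769069528107045198367948801, 2070295065004669620717268480)
(x_5, y_5) = (8396801·39769069528107045198367948801 + 369·437120·2070295065004669620717268480, 8396801·2070295065004669620717268480 + 437120·39769069528107045198367948801) = (667865925565355162349028245713920001, 34767711344252426473018978470025600)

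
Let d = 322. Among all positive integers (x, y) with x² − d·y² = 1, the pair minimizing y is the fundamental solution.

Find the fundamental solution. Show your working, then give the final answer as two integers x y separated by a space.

√322 = [17; 1,16,1,34, …], period ℓ=4 (even) → k=3
a_0=17:  p_0=17·1+0=17,  q_0=17·0+1=1
a_1=1:  p_1=1·17+1=18,  q_1=1·1+0=1
a_2=16:  p_2=16·18+17=305,  q_2=16·1+1=17
a_3=1:  p_3=1·305+18=323,  q_3=1·17+1=18
(x₁, y₁) = (323, 18);  323² − 322·18² = 1 ✓

323 18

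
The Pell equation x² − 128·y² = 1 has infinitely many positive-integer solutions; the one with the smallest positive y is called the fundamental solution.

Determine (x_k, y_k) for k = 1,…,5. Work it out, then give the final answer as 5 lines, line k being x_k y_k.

d=128: √d = [11; 3,5,3,22] (ℓ=4, even), read p_3/q_3
k=0  a_k=11  p_k/q_k = 11/1
k=1  a_k=3  p_k/q_k = 34/3
k=2  a_k=5  p_k/q_k = 181/16
k=3  a_k=3  p_k/q_k = 577/51
→ (577, 51).  Check: 577²=332929, 128·51²=332928, difference 1.
(x_2, y_2) = (577·577 + 128·51·51, 577·51 + 51·577) = (665857, 58854)
(x_3, y_3) = (577·665857 + 128·51·58854, 577·58854 + 51·665857) = (768398401, 67917465)
(x_4, y_4) = (577·768398401 + 128·51·67917465, 577·67917465 + 51·768398401) = (886731088897, 78376695756)
(x_5, y_5) = (577·886731088897 + 128·51·78376695756, 577·78376695756 + 51·886731088897) = (1023286908188737, 90446638984959)

577 51
665857 58854
768398401 67917465
886731088897 78376695756
1023286908188737 90446638984959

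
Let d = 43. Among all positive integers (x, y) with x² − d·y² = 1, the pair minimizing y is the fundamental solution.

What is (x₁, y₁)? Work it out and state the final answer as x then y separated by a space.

3482 531

√43 = [6; 1,1,3,1,5,1,3,1,1,12, …], period ℓ=10 (even) → k=9
step 0: (6, 1)  from 6·(1,0) + (0,1)
step 1: (7, 1)  from 1·(6,1) + (1,0)
…
step 3: (46, 7)  from 3·(13,2) + (7,1)
…
step 6: (400, 61)  from 1·(341,52) + (59,9)
step 7: (1541, 235)  from 3·(400,61) + (341,52)
step 8: (1941, 296)  from 1·(1541,235) + (400,61)
step 9: (3482, 531)  from 1·(1941,296) + (1541,235)
fundamental: x₁=3482, y₁=531  (since 12124324 − 43·281961 = 1)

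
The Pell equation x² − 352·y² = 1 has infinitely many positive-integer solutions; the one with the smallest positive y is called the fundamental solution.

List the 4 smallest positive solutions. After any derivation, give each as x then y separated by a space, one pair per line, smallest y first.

77617 4137
12048797377 642203058
1870383011943601 99691749501435
290347036464004160257 15475549041463557732

[18; 1,3,5,9,5,3,1,36] for √352; ℓ=8 ⇒ convergent index 7
a_0=18:  p_0=18·1+0=18,  q_0=18·0+1=1
…
a_2=3:  p_2=3·19+18=75,  q_2=3·1+1=4
…
a_5=5:  p_5=5·3621+394=18499,  q_5=5·193+21=986
a_6=3:  p_6=3·18499+3621=59118,  q_6=3·986+193=3151
a_7=1:  p_7=1·59118+18499=77617,  q_7=1·3151+986=4137
(x₁, y₁) = (77617, 4137);  77617² − 352·4137² = 1 ✓
(77617+4137√352)^2 = 12048797377 + 642203058√352
(77617+4137√352)^3 = 1870383011943601 + 99691749501435√352
(77617+4137√352)^4 = 290347036464004160257 + 15475549041463557732√352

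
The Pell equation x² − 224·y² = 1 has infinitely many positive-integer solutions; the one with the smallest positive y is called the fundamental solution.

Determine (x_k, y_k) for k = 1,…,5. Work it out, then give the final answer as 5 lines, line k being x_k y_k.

[14; 1,28] for √224; ℓ=2 ⇒ convergent index 1
i=0: a=14 ⇒ p=14, q=1
i=1: a=1 ⇒ p=15, q=1
→ (15, 1).  Check: 15²=225, 224·1²=224, difference 1.
(x_2, y_2) = (15·15 + 224·1·1, 15·1 + 1·15) = (449, 30)
(x_3, y_3) = (15·449 + 224·1·30, 15·30 + 1·449) = (13455, 899)
(x_4, y_4) = (15·13455 + 224·1·899, 15·899 + 1·13455) = (403201, 26940)
(x_5, y_5) = (15·403201 + 224·1·26940, 15·26940 + 1·403201) = (12082575, 807301)

15 1
449 30
13455 899
403201 26940
12082575 807301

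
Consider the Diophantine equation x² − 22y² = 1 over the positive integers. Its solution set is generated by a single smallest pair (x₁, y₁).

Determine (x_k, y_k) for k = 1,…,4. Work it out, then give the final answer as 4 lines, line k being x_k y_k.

√22 = [4; 1,2,4,2,1,8, …], period ℓ=6 (even) → k=5
k=0  a_k=4  p_k/q_k = 4/1
k=1  a_k=1  p_k/q_k = 5/1
k=2  a_k=2  p_k/q_k = 14/3
…
k=4  a_k=2  p_k/q_k = 136/29
k=5  a_k=1  p_k/q_k = 197/42
fundamental: x₁=197, y₁=42  (since 38809 − 22·1764 = 1)
k=2:  x_2 = 197·197+22·42·42 = 77617,  y_2 = 197·42+42·197 = 16548
k=3:  x_3 = 197·77617+22·42·16548 = 30580901,  y_3 = 197·16548+42·77617 = 6519870
k=4:  x_4 = 197·30580901+22·42·6519870 = 12048797377,  y_4 = 197·6519870+42·30580901 = 2568812232

197 42
77617 16548
30580901 6519870
12048797377 2568812232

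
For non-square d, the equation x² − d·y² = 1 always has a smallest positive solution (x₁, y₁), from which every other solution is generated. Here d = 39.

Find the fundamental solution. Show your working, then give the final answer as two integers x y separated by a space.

25 4

d=39: √d = [6; 4,12] (ℓ=2, even), read p_1/q_1
a_0=6:  p_0=6·1+0=6,  q_0=6·0+1=1
a_1=4:  p_1=4·6+1=25,  q_1=4·1+0=4
(x₁, y₁) = (25, 4);  25² − 39·4² = 1 ✓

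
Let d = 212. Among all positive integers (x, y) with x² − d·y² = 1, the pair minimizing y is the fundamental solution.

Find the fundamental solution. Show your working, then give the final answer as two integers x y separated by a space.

d=212: √d = [14; 1,1,3,1,1,…,1,1,28] (ℓ=14, even), read p_13/q_13
step 0: (14, 1)  from 14·(1,0) + (0,1)
…
step 3: (102, 7)  from 3·(29,2) + (15,1)
…
step 6: (364, 25)  from 1·(233,16) + (131,9)
…
step 12: (37114, 2549)  from 1·(29135,2001) + (7979,548)
step 13: (66249, 4550)  from 1·(37114,2549) + (29135,2001)
(x₁, y₁) = (66249, 4550);  66249² − 212·4550² = 1 ✓

66249 4550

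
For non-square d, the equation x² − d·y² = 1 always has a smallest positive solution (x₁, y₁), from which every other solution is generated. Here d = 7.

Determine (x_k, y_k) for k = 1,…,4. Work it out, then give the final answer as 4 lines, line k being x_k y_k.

8 3
127 48
2024 765
32257 12192

√7 → a₀=2, period (1,1,1,4); ℓ=4 even so k=3
step 0: (2, 1)  from 2·(1,0) + (0,1)
…
step 2: (5, 2)  from 1·(3,1) + (2,1)
step 3: (8, 3)  from 1·(5,2) + (3,1)
fundamental: x₁=8, y₁=3  (since 64 − 7·9 = 1)
k=2:  x_2 = 8·8+7·3·3 = 127,  y_2 = 8·3+3·8 = 48
k=3:  x_3 = 8·127+7·3·48 = 2024,  y_3 = 8·48+3·127 = 765
k=4:  x_4 = 8·2024+7·3·765 = 32257,  y_4 = 8·765+3·2024 = 12192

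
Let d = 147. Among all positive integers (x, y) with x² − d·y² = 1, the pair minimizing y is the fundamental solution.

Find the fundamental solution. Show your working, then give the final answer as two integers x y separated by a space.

97 8

d=147: √d = [12; 8,24] (ℓ=2, even), read p_1/q_1
i=0: a=12 ⇒ p=12, q=1
i=1: a=8 ⇒ p=97, q=8
(x₁, y₁) = (97, 8);  97² − 147·8² = 1 ✓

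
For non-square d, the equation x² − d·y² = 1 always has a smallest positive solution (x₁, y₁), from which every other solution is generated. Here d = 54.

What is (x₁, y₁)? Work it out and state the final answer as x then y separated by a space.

d=54: √d = [7; 2,1,6,1,2,14] (ℓ=6, even), read p_5/q_5
i=0: a=7 ⇒ p=7, q=1
i=1: a=2 ⇒ p=15, q=2
…
i=3: a=6 ⇒ p=147, q=20
i=4: a=1 ⇒ p=169, q=23
i=5: a=2 ⇒ p=485, q=66
(x₁, y₁) = (485, 66);  485² − 54·66² = 1 ✓

485 66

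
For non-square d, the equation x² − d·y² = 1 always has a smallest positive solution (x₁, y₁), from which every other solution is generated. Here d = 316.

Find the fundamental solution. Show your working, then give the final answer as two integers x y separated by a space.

[17; 1,3,2,8,2,3,1,34] for √316; ℓ=8 ⇒ convergent index 7
step 0: (17, 1)  from 17·(1,0) + (0,1)
step 1: (18, 1)  from 1·(17,1) + (1,0)
step 2: (71, 4)  from 3·(18,1) + (17,1)
…
step 4: (1351, 76)  from 8·(160,9) + (71,4)
step 5: (2862, 161)  from 2·(1351,76) + (160,9)
step 6: (9937, 559)  from 3·(2862,161) + (1351,76)
step 7: (12799, 720)  from 1·(9937,559) + (2862,161)
fundamental: x₁=12799, y₁=720  (since 163814401 − 316·518400 = 1)

12799 720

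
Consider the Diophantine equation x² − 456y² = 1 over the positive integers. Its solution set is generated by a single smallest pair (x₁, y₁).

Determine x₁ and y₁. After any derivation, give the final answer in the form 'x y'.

√456 = [21; 2,1,4,1,2,42, …], period ℓ=6 (even) → k=5
a_0=21:  p_0=21·1+0=21,  q_0=21·0+1=1
a_1=2:  p_1=2·21+1=43,  q_1=2·1+0=2
…
a_4=1:  p_4=1·299+64=363,  q_4=1·14+3=17
a_5=2:  p_5=2·363+299=1025,  q_5=2·17+14=48
(x₁, y₁) = (1025, 48);  1025² − 456·48² = 1 ✓

1025 48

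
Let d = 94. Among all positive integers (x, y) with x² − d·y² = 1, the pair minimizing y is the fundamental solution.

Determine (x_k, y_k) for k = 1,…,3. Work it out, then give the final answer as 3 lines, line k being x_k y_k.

√94 = [9; 1,2,3,1,1,…,2,1,18, …], period ℓ=16 (even) → k=15
a_0=9:  p_0=9·1+0=9,  q_0=9·0+1=1
…
a_3=3:  p_3=3·29+10=97,  q_3=3·3+1=10
…
a_5=1:  p_5=1·126+97=223,  q_5=1·13+10=23
…
a_7=1:  p_7=1·1241+223=1464,  q_7=1·128+23=151
…
a_11=1:  p_11=1·85038+14417=99455,  q_11=1·8771+1487=10258
a_12=1:  p_12=1·99455+85038=184493,  q_12=1·10258+8771=19029
a_13=3:  p_13=3·184493+99455=652934,  q_13=3·19029+10258=67345
a_14=2:  p_14=2·652934+184493=1490361,  q_14=2·67345+19029=153719
a_15=1:  p_15=1·1490361+652934=2143295,  q_15=1·153719+67345=221064
fundamental: x₁=2143295, y₁=221064  (since 4593713457025 − 94·48869292096 = 1)
k=2:  x_2 = 2143295·2143295+94·221064·221064 = 9187426914049,  y_2 = 2143295·221064+221064·2143295 = 947610731760
k=3:  x_3 = 2143295·9187426914049+94·221064·947610731760 = 39382732335491159615,  y_3 = 2143295·947610731760+221064·9187426914049 = 4062018686654877336

2143295 221064
9187426914049 947610731760
39382732335491159615 4062018686654877336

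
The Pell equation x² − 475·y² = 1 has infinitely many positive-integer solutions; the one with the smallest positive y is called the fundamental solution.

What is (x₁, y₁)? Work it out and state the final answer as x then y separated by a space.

57799 2652

[21; 1,3,1,6,2,6,1,3,1,42] for √475; ℓ=10 ⇒ convergent index 9
step 0: (21, 1)  from 21·(1,0) + (0,1)
step 1: (22, 1)  from 1·(21,1) + (1,0)
…
step 5: (1591, 73)  from 2·(741,34) + (109,5)
step 6: (10287, 472)  from 6·(1591,73) + (741,34)
…
step 8: (45921, 2107)  from 3·(11878,545) + (10287,472)
step 9: (57799, 2652)  from 1·(45921,2107) + (11878,545)
(x₁, y₁) = (57799, 2652);  57799² − 475·2652² = 1 ✓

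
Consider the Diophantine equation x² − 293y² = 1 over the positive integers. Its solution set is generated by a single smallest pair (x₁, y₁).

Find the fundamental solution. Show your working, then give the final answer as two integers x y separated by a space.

12320649 719780

d=293: √d = [17; 8,1,1,8,34] (ℓ=5, odd), read p_9/q_9
k=0  a_k=17  p_k/q_k = 17/1
k=1  a_k=8  p_k/q_k = 137/8
k=2  a_k=1  p_k/q_k = 154/9
k=3  a_k=1  p_k/q_k = 291/17
k=4  a_k=8  p_k/q_k = 2482/145
k=5  a_k=34  p_k/q_k = 84679/4947
k=6  a_k=8  p_k/q_k = 679914/39721
k=7  a_k=1  p_k/q_k = 764593/44668
k=8  a_k=1  p_k/q_k = 1444507/84389
k=9  a_k=8  p_k/q_k = 12320649/719780
fundamental: x₁=12320649, y₁=719780  (since 151798391781201 − 293·518083248400 = 1)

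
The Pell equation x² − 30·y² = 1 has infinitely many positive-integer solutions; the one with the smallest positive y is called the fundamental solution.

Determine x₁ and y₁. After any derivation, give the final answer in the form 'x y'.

√30 = [5; 2,10, …], period ℓ=2 (even) → k=1
k=0  a_k=5  p_k/q_k = 5/1
k=1  a_k=2  p_k/q_k = 11/2
→ (11, 2).  Check: 11²=121, 30·2²=120, difference 1.

11 2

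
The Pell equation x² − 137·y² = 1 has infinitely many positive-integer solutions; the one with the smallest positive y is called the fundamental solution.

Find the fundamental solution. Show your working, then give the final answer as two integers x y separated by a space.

6083073 519712

√137 = [11; 1,2,2,1,1,2,2,1,22, …], period ℓ=9 (odd) → k=17
i=0: a=11 ⇒ p=11, q=1
…
i=2: a=2 ⇒ p=35, q=3
i=3: a=2 ⇒ p=82, q=7
i=4: a=1 ⇒ p=117, q=10
i=5: a=1 ⇒ p=199, q=17
i=6: a=2 ⇒ p=515, q=44
i=7: a=2 ⇒ p=1229, q=105
…
i=9: a=22 ⇒ p=39597, q=3383
i=10: a=1 ⇒ p=41341, q=3532
i=11: a=2 ⇒ p=122279, q=10447
…
i=13: a=1 ⇒ p=408178, q=34873
i=14: a=1 ⇒ p=694077, q=59299
…
i=16: a=2 ⇒ p=4286741, q=366241
i=17: a=1 ⇒ p=6083073, q=519712
(x₁, y₁) = (6083073, 519712);  6083073² − 137·519712² = 1 ✓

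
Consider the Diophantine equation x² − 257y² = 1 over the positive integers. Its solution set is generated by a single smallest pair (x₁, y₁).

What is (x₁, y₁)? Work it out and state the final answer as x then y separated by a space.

513 32

[16; 32] for √257; ℓ=1 ⇒ convergent index 1
k=0  a_k=16  p_k/q_k = 16/1
k=1  a_k=32  p_k/q_k = 513/32
fundamental: x₁=513, y₁=32  (since 263169 − 257·1024 = 1)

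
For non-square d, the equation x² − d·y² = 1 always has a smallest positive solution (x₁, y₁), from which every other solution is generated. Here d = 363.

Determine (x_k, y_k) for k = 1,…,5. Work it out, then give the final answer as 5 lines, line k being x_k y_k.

d=363: √d = [19; 19,38] (ℓ=2, even), read p_1/q_1
step 0: (19, 1)  from 19·(1,0) + (0,1)
step 1: (362, 19)  from 19·(19,1) + (1,0)
fundamental: x₁=362, y₁=19  (since 131044 − 363·361 = 1)
k=2:  x_2 = 362·362+363·19·19 = 262087,  y_2 = 362·19+19·362 = 13756
k=3:  x_3 = 362·262087+363·19·13756 = 189750626,  y_3 = 362·13756+19·262087 = 9959325
k=4:  x_4 = 362·189750626+363·19·9959325 = 137379191137,  y_4 = 362·9959325+19·189750626 = 7210537544
k=5:  x_5 = 362·137379191137+363·19·7210537544 = 99462344632562,  y_5 = 362·7210537544+19·137379191137 = 5220419222531

362 19
262087 13756
189750626 9959325
137379191137 7210537544
99462344632562 5220419222531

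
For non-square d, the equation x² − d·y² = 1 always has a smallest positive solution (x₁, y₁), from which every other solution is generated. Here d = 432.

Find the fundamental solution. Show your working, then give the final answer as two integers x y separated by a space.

1351 65

[20; 1,3,1,1,1,3,1,40] for √432; ℓ=8 ⇒ convergent index 7
step 0: (20, 1)  from 20·(1,0) + (0,1)
step 1: (21, 1)  from 1·(20,1) + (1,0)
step 2: (83, 4)  from 3·(21,1) + (20,1)
…
step 5: (291, 14)  from 1·(187,9) + (104,5)
step 6: (1060, 51)  from 3·(291,14) + (187,9)
step 7: (1351, 65)  from 1·(1060,51) + (291,14)
→ (1351, 65).  Check: 1351²=1825201, 432·65²=1825200, difference 1.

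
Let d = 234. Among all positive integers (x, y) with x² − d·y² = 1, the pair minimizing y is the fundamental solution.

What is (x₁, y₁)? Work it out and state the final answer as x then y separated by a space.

√234 = [15; 3,2,1,2,1,2,3,30, …], period ℓ=8 (even) → k=7
k=0  a_k=15  p_k/q_k = 15/1
k=1  a_k=3  p_k/q_k = 46/3
k=2  a_k=2  p_k/q_k = 107/7
k=3  a_k=1  p_k/q_k = 153/10
k=4  a_k=2  p_k/q_k = 413/27
k=5  a_k=1  p_k/q_k = 566/37
k=6  a_k=2  p_k/q_k = 1545/101
k=7  a_k=3  p_k/q_k = 5201/340
→ (5201, 340).  Check: 5201²=27050401, 234·340²=27050400, difference 1.

5201 340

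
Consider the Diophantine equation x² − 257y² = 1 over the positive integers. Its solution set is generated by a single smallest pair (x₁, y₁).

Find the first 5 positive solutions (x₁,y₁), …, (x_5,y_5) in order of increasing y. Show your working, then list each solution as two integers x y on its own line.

√257 → a₀=16, period (32); ℓ=1 odd so k=1
a_0=16:  p_0=16·1+0=16,  q_0=16·0+1=1
a_1=32:  p_1=32·16+1=513,  q_1=32·1+0=32
→ (513, 32).  Check: 513²=263169, 257·32²=263168, difference 1.
(x_2, y_2) = (513·513 + 257·32·32, 513·32 + 32·513) = (526337, 32832)
(x_3, y_3) = (513·526337 + 257·32·32832, 513·32832 + 32·526337) = (540021249, 33685600)
(x_4, y_4) = (513·540021249 + 257·32·33685600, 513·33685600 + 32·540021249) = (554061275137, 34561392768)
(x_5, y_5) = (513·554061275137 + 257·32·34561392768, 513·34561392768 + 32·554061275137) = (568466328269313, 35459955294368)

513 32
526337 32832
540021249 33685600
554061275137 34561392768
568466328269313 35459955294368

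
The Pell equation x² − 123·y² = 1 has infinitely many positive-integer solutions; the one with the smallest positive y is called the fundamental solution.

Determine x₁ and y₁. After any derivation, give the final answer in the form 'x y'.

d=123: √d = [11; 11,22] (ℓ=2, even), read p_1/q_1
i=0: a=11 ⇒ p=11, q=1
i=1: a=11 ⇒ p=122, q=11
fundamental: x₁=122, y₁=11  (since 14884 − 123·121 = 1)

122 11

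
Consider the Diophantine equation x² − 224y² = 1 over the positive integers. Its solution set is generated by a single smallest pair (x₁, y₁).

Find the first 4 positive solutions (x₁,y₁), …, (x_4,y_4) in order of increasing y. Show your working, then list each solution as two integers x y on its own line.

15 1
449 30
13455 899
403201 26940

[14; 1,28] for √224; ℓ=2 ⇒ convergent index 1
a_0=14:  p_0=14·1+0=14,  q_0=14·0+1=1
a_1=1:  p_1=1·14+1=15,  q_1=1·1+0=1
fundamental: x₁=15, y₁=1  (since 225 − 224·1 = 1)
k=2:  x_2 = 15·15+224·1·1 = 449,  y_2 = 15·1+1·15 = 30
k=3:  x_3 = 15·449+224·1·30 = 13455,  y_3 = 15·30+1·449 = 899
k=4:  x_4 = 15·13455+224·1·899 = 403201,  y_4 = 15·899+1·13455 = 26940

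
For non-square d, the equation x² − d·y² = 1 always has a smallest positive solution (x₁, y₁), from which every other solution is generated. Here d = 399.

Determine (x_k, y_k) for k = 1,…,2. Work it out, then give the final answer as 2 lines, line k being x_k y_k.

d=399: √d = [19; 1,38] (ℓ=2, even), read p_1/q_1
i=0: a=19 ⇒ p=19, q=1
i=1: a=1 ⇒ p=20, q=1
(x₁, y₁) = (20, 1);  20² − 399·1² = 1 ✓
(x_2, y_2) = (20·20 + 399·1·1, 20·1 + 1·20) = (799, 40)

20 1
799 40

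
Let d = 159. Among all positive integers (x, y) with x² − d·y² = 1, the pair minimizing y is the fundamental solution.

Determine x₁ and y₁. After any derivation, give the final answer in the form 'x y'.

1324 105

√159 → a₀=12, period (1,1,1,1,3,1,1,1,1,24); ℓ=10 even so k=9
a_0=12:  p_0=12·1+0=12,  q_0=12·0+1=1
…
a_7=1:  p_7=1·290+227=517,  q_7=1·23+18=41
a_8=1:  p_8=1·517+290=807,  q_8=1·41+23=64
a_9=1:  p_9=1·807+517=1324,  q_9=1·64+41=105
fundamental: x₁=1324, y₁=105  (since 1752976 − 159·11025 = 1)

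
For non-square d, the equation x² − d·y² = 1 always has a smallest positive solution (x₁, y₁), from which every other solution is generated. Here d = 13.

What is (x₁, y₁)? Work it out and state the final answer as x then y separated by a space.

√13 → a₀=3, period (1,1,1,1,6); ℓ=5 odd so k=9
i=0: a=3 ⇒ p=3, q=1
…
i=8: a=1 ⇒ p=393, q=109
i=9: a=1 ⇒ p=649, q=180
fundamental: x₁=649, y₁=180  (since 421201 − 13·32400 = 1)

649 180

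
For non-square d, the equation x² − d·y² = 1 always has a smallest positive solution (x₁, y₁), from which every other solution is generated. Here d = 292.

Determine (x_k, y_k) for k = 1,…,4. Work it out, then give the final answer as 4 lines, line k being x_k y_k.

[17; 11,2,1,3,8,3,1,2,11,34] for √292; ℓ=10 ⇒ convergent index 9
a_0=17:  p_0=17·1+0=17,  q_0=17·0+1=1
…
a_2=2:  p_2=2·188+17=393,  q_2=2·11+1=23
a_3=1:  p_3=1·393+188=581,  q_3=1·23+11=34
…
a_5=8:  p_5=8·2136+581=17669,  q_5=8·125+34=1034
…
a_7=1:  p_7=1·55143+17669=72812,  q_7=1·3227+1034=4261
a_8=2:  p_8=2·72812+55143=200767,  q_8=2·4261+3227=11749
a_9=11:  p_9=11·200767+72812=2281249,  q_9=11·11749+4261=133500
(x₁, y₁) = (2281249, 133500);  2281249² − 292·133500² = 1 ✓
k=2:  x_2 = 2281249·2281249+292·133500·133500 = 10408194000001,  y_2 = 2281249·133500+133500·2281249 = 609093483000
k=3:  x_3 = 2281249·10408194000001+292·133500·609093483000 = 47487364308614281249,  y_3 = 2281249·609093483000+133500·10408194000001 = 2778987798000400500
k=4:  x_4 = 2281249·47487364308614281249+292·133500·2778987798000400500 = 216661004683313632776000001,  y_4 = 2281249·2778987798000400500+133500·47487364308614281249 = 12679126270400622186966000

2281249 133500
10408194000001 609093483000
47487364308614281249 2778987798000400500
216661004683313632776000001 12679126270400622186966000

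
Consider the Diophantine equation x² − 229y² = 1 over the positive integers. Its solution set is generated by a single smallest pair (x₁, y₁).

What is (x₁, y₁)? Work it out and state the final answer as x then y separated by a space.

5848201 386460

√229 → a₀=15, period (7,1,1,7,30); ℓ=5 odd so k=9
step 0: (15, 1)  from 15·(1,0) + (0,1)
…
step 5: (51527, 3405)  from 30·(1710,113) + (227,15)
…
step 7: (413926, 27353)  from 1·(362399,23948) + (51527,3405)
step 8: (776325, 51301)  from 1·(413926,27353) + (362399,23948)
step 9: (5848201, 386460)  from 7·(776325,51301) + (413926,27353)
→ (5848201, 386460).  Check: 5848201²=34201454936401, 229·386460²=34201454936400, difference 1.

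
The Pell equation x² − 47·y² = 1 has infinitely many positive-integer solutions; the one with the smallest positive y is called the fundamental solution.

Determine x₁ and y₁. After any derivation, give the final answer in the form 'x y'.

48 7

√47 = [6; 1,5,1,12, …], period ℓ=4 (even) → k=3
step 0: (6, 1)  from 6·(1,0) + (0,1)
…
step 2: (41, 6)  from 5·(7,1) + (6,1)
step 3: (48, 7)  from 1·(41,6) + (7,1)
fundamental: x₁=48, y₁=7  (since 2304 − 47·49 = 1)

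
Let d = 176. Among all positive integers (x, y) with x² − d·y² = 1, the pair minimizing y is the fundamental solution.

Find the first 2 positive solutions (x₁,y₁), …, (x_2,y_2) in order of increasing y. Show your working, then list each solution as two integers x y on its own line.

199 15
79201 5970

√176 = [13; 3,1,3,26, …], period ℓ=4 (even) → k=3
step 0: (13, 1)  from 13·(1,0) + (0,1)
…
step 2: (53, 4)  from 1·(40,3) + (13,1)
step 3: (199, 15)  from 3·(53,4) + (40,3)
→ (199, 15).  Check: 199²=39601, 176·15²=39600, difference 1.
k=2:  x_2 = 199·199+176·15·15 = 79201,  y_2 = 199·15+15·199 = 5970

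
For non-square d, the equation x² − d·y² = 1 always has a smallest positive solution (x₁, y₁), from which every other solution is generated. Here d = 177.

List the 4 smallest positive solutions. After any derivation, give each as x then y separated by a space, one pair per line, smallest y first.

√177 → a₀=13, period (3,3,2,8,2,3,3,26); ℓ=8 even so k=7
step 0: (13, 1)  from 13·(1,0) + (0,1)
step 1: (40, 3)  from 3·(13,1) + (1,0)
step 2: (133, 10)  from 3·(40,3) + (13,1)
…
step 4: (2581, 194)  from 8·(306,23) + (133,10)
…
step 6: (18985, 1427)  from 3·(5468,411) + (2581,194)
step 7: (62423, 4692)  from 3·(18985,1427) + (5468,411)
fundamental: x₁=62423, y₁=4692  (since 3896630929 − 177·22014864 = 1)
k=2:  x_2 = 62423·62423+177·4692·4692 = 7793261857,  y_2 = 62423·4692+4692·62423 = 585777432
k=3:  x_3 = 62423·7793261857+177·4692·585777432 = 972957569736599,  y_3 = 62423·585777432+4692·7793261857 = 73131969270780
k=4:  x_4 = 62423·972957569736599+177·4692·73131969270780 = 121469860743542176897,  y_4 = 62423·73131969270780+4692·972957569736599 = 9130233834994022448

62423 4692
7793261857 585777432
972957569736599 73131969270780
121469860743542176897 9130233834994022448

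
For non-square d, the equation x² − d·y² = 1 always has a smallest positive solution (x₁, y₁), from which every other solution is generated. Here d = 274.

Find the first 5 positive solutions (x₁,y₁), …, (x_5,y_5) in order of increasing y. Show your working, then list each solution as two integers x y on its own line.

3959299 239190
31352097142801 1894049455620
248264653730785753699 14998216231173381570
1965907990503261255572251201 118764845051735182903983240
15567235081782895307198186429982499 940451064496965117656884702915950

d=274: √d = [16; 1,1,4,4,1,1,32] (ℓ=7, odd), read p_13/q_13
k=0  a_k=16  p_k/q_k = 16/1
…
k=3  a_k=4  p_k/q_k = 149/9
k=4  a_k=4  p_k/q_k = 629/38
k=5  a_k=1  p_k/q_k = 778/47
k=6  a_k=1  p_k/q_k = 1407/85
…
k=8  a_k=1  p_k/q_k = 47209/2852
…
k=10  a_k=4  p_k/q_k = 419253/25328
k=11  a_k=4  p_k/q_k = 1770023/106931
k=12  a_k=1  p_k/q_k = 2189276/132259
k=13  a_k=1  p_k/q_k = 3959299/239190
fundamental: x₁=3959299, y₁=239190  (since 15676048571401 − 274·57211856100 = 1)
k=2:  x_2 = 3959299·3959299+274·239190·239190 = 31352097142801,  y_2 = 3959299·239190+239190·3959299 = 1894049455620
k=3:  x_3 = 3959299·31352097142801+274·239190·1894049455620 = 248264653730785753699,  y_3 = 3959299·1894049455620+239190·31352097142801 = 14998216231173381570
k=4:  x_4 = 3959299·248264653730785753699+274·239190·14998216231173381570 = 1965907990503261255572251201,  y_4 = 3959299·14998216231173381570+239190·248264653730785753699 = 118764845051735182903983240
k=5:  x_5 = 3959299·1965907990503261255572251201+274·239190·118764845051735182903983240 = 15567235081782895307198186429982499,  y_5 = 3959299·118764845051735182903983240+239190·1965907990503261255572251201 = 940451064496965117656884702915950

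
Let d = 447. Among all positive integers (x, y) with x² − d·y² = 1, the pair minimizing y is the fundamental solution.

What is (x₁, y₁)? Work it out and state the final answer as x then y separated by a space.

148 7

√447 → a₀=21, period (7,42); ℓ=2 even so k=1
step 0: (21, 1)  from 21·(1,0) + (0,1)
step 1: (148, 7)  from 7·(21,1) + (1,0)
→ (148, 7).  Check: 148²=21904, 447·7²=21903, difference 1.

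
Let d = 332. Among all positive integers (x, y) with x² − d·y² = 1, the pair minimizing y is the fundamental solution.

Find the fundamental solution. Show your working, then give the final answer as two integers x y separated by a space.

d=332: √d = [18; 4,1,1,8,1,1,4,36] (ℓ=8, even), read p_7/q_7
step 0: (18, 1)  from 18·(1,0) + (0,1)
…
step 3: (164, 9)  from 1·(91,5) + (73,4)
…
step 6: (2970, 163)  from 1·(1567,86) + (1403,77)
step 7: (13447, 738)  from 4·(2970,163) + (1567,86)
→ (13447, 738).  Check: 13447²=180821809, 332·738²=180821808, difference 1.

13447 738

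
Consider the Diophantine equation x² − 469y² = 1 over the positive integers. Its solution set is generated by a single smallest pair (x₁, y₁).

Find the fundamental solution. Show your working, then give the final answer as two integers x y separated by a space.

√469 → a₀=21, period (1,1,1,10,6,10,1,1,1,42); ℓ=10 even so k=9
a_0=21:  p_0=21·1+0=21,  q_0=21·0+1=1
a_1=1:  p_1=1·21+1=22,  q_1=1·1+0=1
a_2=1:  p_2=1·22+21=43,  q_2=1·1+1=2
…
a_7=1:  p_7=1·42923+4223=47146,  q_7=1·1982+195=2177
a_8=1:  p_8=1·47146+42923=90069,  q_8=1·2177+1982=4159
a_9=1:  p_9=1·90069+47146=137215,  q_9=1·4159+2177=6336
(x₁, y₁) = (137215, 6336);  137215² − 469·6336² = 1 ✓

137215 6336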